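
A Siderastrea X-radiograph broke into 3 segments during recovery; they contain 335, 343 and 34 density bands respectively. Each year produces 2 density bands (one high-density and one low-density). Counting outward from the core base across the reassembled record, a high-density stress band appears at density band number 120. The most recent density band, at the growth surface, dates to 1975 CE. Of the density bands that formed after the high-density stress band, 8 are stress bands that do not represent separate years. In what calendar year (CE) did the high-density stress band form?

1683 CE

Total density bands = 335 + 343 + 34 = 712.
712 − 120 = 592 density bands lie beyond the high-density stress band toward the growth surface.
Removing the 8 false density bands leaves 592 − 8 = 584 true density bands beyond the high-density stress band.
With 2 density bands per year, 584 / 2 = 292 years.
1975 − 292 = 1683 CE.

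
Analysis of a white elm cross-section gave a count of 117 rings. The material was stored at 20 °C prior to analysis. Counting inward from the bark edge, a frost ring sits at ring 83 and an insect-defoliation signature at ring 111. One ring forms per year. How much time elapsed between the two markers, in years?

28 years

The two markers are separated by 111 − 83 = 28 rings.
At one ring per year, 28 years elapsed between them.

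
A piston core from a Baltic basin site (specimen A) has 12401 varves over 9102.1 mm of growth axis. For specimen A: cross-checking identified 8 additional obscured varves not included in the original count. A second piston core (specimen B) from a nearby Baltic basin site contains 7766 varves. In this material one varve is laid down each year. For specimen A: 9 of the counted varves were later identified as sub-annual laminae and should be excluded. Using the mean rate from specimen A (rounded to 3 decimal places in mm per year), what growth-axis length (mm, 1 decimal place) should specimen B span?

5700.2 mm

Specimen A: true varve count = 12401 − 9 + 8 = 12400.
A: Mean rate = 9102.1 mm / 12400 years ≈ 0.734 mm/year.
Length of B = 0.734 × 7766 = 5700.2 mm.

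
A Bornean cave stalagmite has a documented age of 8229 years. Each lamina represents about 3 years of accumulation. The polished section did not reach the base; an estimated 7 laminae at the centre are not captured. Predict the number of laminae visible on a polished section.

2736 laminae

At 3 years per lamina, 8229 / 3 = 2743 laminae are expected.
2743 − 7 missed = 2736 laminae expected in the prepared section.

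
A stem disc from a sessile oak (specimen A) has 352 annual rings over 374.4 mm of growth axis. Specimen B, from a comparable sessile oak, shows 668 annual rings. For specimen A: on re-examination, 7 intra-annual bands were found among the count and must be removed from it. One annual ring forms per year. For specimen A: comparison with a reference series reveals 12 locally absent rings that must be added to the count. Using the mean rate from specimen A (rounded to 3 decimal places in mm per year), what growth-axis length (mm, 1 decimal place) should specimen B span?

Specimen A: correcting the raw count gives 352 − 7 + 12 = 357 true annual rings.
A: 374.4 mm over 357 years gives 374.4 / 357 ≈ 1.049 mm/yr.
B's length ≈ 1.049 × 668 = 700.7 mm.

700.7 mm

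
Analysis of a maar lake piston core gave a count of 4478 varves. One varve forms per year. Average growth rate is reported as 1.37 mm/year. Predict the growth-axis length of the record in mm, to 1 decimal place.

4478 years of growth are recorded.
Predicted length = 1.37 mm/year × 4478 years = 6134.9 mm.

6134.9 mm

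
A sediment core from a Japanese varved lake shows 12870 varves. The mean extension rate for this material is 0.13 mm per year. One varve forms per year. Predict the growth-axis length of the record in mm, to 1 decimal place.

The record spans 12870 years at 0.13 mm per year.
Predicted length = 0.13 mm/year × 12870 years = 1673.1 mm.

1673.1 mm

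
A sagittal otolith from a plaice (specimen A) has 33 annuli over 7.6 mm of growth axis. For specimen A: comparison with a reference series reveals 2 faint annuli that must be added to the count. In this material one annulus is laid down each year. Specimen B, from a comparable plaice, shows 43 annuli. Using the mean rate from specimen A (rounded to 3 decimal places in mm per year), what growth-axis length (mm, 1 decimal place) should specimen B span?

Specimen A: adjusted count: 33 + 2 = 35 annuli.
A: Extension rate ≈ 7.6 / 35 = 0.217 mm/yr.
Length of B = 0.217 × 43 = 9.3 mm.

9.3 mm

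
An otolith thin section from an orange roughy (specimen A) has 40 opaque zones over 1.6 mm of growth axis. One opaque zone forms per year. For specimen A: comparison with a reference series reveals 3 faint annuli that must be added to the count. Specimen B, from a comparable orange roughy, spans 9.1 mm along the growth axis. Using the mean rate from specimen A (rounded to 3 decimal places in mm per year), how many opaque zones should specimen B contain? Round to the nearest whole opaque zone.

246 opaque zones

Specimen A: after corrections the count is 40 + 3 = 43 opaque zones.
A: 1.6 mm over 43 years gives 1.6 / 43 ≈ 0.037 mm/yr.
B spans 9.1 / 0.037 = 245.95 years ≈ 246 opaque zones.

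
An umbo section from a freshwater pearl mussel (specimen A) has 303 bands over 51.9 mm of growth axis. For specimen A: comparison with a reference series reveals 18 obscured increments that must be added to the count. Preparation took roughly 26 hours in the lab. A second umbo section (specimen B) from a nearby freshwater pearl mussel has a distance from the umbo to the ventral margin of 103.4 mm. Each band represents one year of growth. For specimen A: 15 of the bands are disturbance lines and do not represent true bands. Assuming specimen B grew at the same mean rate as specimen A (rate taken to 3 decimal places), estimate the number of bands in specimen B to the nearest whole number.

608 bands

Specimen A: true band count = 303 − 15 + 18 = 306.
A: 51.9 mm over 306 years gives 51.9 / 306 ≈ 0.170 mm/yr.
Specimen B: 103.4 mm / 0.170 mm per year = 608.24 years ≈ 608 bands.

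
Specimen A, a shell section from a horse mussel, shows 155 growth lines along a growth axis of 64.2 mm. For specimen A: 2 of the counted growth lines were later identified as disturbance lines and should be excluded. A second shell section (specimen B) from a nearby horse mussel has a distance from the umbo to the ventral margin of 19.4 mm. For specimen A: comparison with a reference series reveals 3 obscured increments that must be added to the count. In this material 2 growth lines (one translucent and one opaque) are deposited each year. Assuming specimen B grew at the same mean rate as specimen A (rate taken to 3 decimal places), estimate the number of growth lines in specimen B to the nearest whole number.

Specimen A: after corrections the count is 155 − 2 + 3 = 156 growth lines.
Specimen A: dividing by 2 growth lines per year: 156 / 2 = 78 years.
A: Extension rate ≈ 64.2 / 78 = 0.823 mm per year.
B spans 19.4 / 0.823 = 23.57 years; at 2 growth lines per year that is 23.57 × 2 ≈ 47 growth lines.

47 growth lines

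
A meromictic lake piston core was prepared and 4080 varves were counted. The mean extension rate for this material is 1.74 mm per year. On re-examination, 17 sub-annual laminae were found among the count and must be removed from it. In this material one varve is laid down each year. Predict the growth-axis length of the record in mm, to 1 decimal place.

After corrections the count is 4080 − 17 = 4063 varves.
Predicted length = 1.74 mm/year × 4063 years = 7069.6 mm.

7069.6 mm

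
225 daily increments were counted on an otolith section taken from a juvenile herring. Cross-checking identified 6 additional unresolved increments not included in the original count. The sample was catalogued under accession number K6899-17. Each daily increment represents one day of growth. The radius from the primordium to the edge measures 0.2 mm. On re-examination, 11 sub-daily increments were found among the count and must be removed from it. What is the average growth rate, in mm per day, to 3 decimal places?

0.001 mm per day

Correcting the raw count gives 225 − 11 + 6 = 220 true daily increments.
0.2 mm over 220 days gives 0.2 / 220 ≈ 0.001 mm per day.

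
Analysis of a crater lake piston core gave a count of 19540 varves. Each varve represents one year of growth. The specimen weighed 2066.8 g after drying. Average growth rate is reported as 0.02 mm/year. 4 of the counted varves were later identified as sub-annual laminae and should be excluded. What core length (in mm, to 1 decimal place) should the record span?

True varve count = 19540 − 4 = 19536.
Predicted length = 0.02 mm/year × 19536 years = 390.7 mm.

390.7 mm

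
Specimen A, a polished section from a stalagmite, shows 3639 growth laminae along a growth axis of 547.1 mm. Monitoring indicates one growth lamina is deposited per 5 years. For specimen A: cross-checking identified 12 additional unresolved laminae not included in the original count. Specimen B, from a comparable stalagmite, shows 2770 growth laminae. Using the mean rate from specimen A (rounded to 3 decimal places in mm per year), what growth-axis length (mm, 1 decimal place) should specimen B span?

415.5 mm

Specimen A: correcting the raw count gives 3639 + 12 = 3651 true growth laminae.
Specimen A: 3651 growth laminae at 5 years each span 3651 × 5 = 18255 years.
A: Mean rate = 547.1 mm / 18255 years ≈ 0.030 mm/year.
Specimen B: 2770 growth laminae at 5 years each span 2770 × 5 = 13850 years. B's length ≈ 0.030 × 13850 = 415.5 mm.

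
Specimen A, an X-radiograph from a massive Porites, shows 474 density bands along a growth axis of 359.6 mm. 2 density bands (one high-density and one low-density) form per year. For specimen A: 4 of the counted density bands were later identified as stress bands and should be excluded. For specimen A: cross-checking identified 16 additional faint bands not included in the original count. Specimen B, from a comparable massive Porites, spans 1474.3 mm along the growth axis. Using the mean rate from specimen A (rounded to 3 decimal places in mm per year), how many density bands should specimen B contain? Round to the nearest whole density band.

1992 density bands

Specimen A: after corrections the count is 474 − 4 + 16 = 486 density bands.
Specimen A: dividing by 2 density bands per year: 486 / 2 = 243 years.
A: 359.6 mm over 243 years gives 359.6 / 243 ≈ 1.480 mm/year.
B spans 1474.3 / 1.480 = 996.15 years; at 2 density bands per year that is 996.15 × 2 ≈ 1992 density bands.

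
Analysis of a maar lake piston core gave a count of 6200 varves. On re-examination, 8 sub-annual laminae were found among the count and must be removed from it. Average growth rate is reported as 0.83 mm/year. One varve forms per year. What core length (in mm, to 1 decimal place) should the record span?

5139.4 mm

Correcting the raw count gives 6200 − 8 = 6192 true varves.
6192 years at 0.83 mm/year gives 0.83 × 6192 = 5139.4 mm.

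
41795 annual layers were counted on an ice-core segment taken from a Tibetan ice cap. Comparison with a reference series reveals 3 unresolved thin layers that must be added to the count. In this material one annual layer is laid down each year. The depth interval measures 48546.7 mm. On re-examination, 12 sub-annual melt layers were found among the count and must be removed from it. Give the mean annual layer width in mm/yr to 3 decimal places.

1.162 mm/yr

True annual layer count = 41795 − 12 + 3 = 41786.
Mean rate = 48546.7 mm / 41786 years ≈ 1.162 mm/yr.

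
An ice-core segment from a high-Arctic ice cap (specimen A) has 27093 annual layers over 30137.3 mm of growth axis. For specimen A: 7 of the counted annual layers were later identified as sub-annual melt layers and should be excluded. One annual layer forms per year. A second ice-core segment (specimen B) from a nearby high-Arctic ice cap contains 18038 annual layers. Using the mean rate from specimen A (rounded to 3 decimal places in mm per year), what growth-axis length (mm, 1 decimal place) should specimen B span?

Specimen A: adjusted count: 27093 − 7 = 27086 annual layers.
A: 30137.3 mm over 27086 years gives 30137.3 / 27086 ≈ 1.113 mm/yr.
Length of B = 1.113 × 18038 = 20076.3 mm.

20076.3 mm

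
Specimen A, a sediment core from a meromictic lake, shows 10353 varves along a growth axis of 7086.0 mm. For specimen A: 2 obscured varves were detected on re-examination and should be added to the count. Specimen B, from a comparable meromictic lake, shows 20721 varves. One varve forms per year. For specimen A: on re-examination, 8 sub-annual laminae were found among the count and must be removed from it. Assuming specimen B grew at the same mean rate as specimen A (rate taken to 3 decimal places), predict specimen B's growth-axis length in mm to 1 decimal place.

14193.9 mm

Specimen A: after corrections the count is 10353 − 8 + 2 = 10347 varves.
A: Mean rate = 7086.0 mm / 10347 years ≈ 0.685 mm/year.
For B, 0.685 mm/year × 20721 years = 14193.9 mm.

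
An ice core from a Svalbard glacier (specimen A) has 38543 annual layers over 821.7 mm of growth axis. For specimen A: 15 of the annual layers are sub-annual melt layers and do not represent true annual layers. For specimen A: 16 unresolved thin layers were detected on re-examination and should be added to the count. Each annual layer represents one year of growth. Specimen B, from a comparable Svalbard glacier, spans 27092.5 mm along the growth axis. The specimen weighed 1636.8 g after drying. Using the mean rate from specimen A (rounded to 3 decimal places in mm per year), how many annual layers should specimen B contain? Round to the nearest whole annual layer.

Specimen A: after corrections the count is 38543 − 15 + 16 = 38544 annual layers.
A: Mean rate = 821.7 mm / 38544 years ≈ 0.021 mm/yr.
For B, 27092.5 / 0.021 = 1290119.05 years ≈ 1290119 annual layers.

1290119 annual layers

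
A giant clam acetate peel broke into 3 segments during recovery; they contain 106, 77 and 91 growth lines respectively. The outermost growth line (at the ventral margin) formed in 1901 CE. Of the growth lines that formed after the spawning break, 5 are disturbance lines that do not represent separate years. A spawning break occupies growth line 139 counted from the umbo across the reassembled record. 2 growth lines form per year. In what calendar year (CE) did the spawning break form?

1836 CE

Total growth lines = 106 + 77 + 91 = 274.
Between growth line 139 and the ventral margin there are 274 − 139 = 135 growth lines.
Removing the 5 false growth lines leaves 135 − 5 = 130 true growth lines beyond the spawning break.
With 2 growth lines per year, 130 / 2 = 65 years.
1901 − 65 = 1836 CE.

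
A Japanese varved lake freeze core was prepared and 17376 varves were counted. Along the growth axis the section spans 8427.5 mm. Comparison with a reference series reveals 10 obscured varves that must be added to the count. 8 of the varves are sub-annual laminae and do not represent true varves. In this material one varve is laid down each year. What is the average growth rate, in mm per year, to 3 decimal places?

0.485 mm per year

True varve count = 17376 − 8 + 10 = 17378.
Mean rate = 8427.5 mm / 17378 years ≈ 0.485 mm per year.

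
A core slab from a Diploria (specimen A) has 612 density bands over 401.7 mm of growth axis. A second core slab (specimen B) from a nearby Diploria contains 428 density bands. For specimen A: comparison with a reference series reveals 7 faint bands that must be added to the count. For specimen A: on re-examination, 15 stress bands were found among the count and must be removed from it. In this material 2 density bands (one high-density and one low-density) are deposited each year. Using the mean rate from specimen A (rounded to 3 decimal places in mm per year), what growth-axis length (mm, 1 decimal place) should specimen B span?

284.6 mm

Specimen A: correcting the raw count gives 612 − 15 + 7 = 604 true density bands.
Specimen A: with 2 density bands per year, 604 / 2 = 302 years.
A: Mean rate = 401.7 mm / 302 years ≈ 1.330 mm/yr.
Specimen B: dividing by 2 density bands per year: 428 / 2 = 214 years. Length of B = 1.330 × 214 = 284.6 mm.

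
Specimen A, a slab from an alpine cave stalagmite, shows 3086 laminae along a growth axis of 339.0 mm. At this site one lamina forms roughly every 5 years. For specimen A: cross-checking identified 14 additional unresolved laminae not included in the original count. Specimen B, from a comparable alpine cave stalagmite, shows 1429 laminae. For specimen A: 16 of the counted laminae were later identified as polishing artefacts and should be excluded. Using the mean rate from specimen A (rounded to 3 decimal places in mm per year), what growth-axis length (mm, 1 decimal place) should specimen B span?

Specimen A: correcting the raw count gives 3086 − 16 + 14 = 3084 true laminae.
Specimen A: at 5 years per lamina, 3084 × 5 = 15420 years.
A: Mean rate = 339.0 mm / 15420 years ≈ 0.022 mm per year.
Specimen B: 1429 laminae at 5 years each span 1429 × 5 = 7145 years. Length of B = 0.022 × 7145 = 157.2 mm.

157.2 mm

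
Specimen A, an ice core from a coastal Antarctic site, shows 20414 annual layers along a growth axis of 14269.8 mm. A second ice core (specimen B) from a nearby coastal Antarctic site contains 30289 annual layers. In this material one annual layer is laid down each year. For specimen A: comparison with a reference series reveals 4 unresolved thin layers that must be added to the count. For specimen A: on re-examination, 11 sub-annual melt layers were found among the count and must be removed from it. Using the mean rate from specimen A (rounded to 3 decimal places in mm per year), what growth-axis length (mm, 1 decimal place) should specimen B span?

Specimen A: adjusted count: 20414 − 11 + 4 = 20407 annual layers.
A: Mean rate = 14269.8 mm / 20407 years ≈ 0.699 mm per year.
For B, 0.699 mm/year × 30289 years = 21172.0 mm.

21172.0 mm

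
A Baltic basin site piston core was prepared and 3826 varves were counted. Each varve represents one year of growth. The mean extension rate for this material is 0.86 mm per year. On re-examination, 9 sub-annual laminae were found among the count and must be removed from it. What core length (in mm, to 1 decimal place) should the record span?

3282.6 mm

After corrections the count is 3826 − 9 = 3817 varves.
3817 years at 0.86 mm/year gives 0.86 × 3817 = 3282.6 mm.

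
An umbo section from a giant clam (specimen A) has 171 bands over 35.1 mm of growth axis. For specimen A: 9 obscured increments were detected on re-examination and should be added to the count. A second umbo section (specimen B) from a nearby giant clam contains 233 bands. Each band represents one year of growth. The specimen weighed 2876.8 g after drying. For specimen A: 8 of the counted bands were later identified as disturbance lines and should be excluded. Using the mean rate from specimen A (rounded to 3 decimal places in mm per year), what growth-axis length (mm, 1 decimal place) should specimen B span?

47.5 mm

Specimen A: correcting the raw count gives 171 − 8 + 9 = 172 true bands.
A: Extension rate ≈ 35.1 / 172 = 0.204 mm per year.
Length of B = 0.204 × 233 = 47.5 mm.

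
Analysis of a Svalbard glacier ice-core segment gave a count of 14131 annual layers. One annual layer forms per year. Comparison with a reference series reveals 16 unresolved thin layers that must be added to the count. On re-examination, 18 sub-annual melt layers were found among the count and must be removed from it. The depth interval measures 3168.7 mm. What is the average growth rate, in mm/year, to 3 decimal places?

0.224 mm/year

After corrections the count is 14131 − 18 + 16 = 14129 annual layers.
Mean rate = 3168.7 mm / 14129 years ≈ 0.224 mm/year.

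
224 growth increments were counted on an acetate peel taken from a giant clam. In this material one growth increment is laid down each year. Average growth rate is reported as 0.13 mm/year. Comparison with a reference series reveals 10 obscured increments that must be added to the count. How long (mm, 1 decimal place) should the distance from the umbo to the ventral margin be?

After corrections the count is 224 + 10 = 234 growth increments.
Length ≈ 0.13 × 234 = 30.4 mm.

30.4 mm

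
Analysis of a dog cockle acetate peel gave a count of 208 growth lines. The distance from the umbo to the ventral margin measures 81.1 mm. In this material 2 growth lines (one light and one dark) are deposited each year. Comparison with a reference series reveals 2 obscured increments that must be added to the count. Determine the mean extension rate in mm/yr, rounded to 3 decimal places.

Correcting the raw count gives 208 + 2 = 210 true growth lines.
Dividing by 2 growth lines per year: 210 / 2 = 105 years.
Extension rate ≈ 81.1 / 105 = 0.772 mm/yr.

0.772 mm/yr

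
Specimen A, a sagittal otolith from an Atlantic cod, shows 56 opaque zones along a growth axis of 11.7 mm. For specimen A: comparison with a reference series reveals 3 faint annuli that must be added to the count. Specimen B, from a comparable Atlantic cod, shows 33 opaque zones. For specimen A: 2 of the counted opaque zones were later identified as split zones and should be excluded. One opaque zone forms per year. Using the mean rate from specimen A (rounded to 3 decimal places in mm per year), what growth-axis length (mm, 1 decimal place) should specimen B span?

Specimen A: after corrections the count is 56 − 2 + 3 = 57 opaque zones.
A: Extension rate ≈ 11.7 / 57 = 0.205 mm per year.
For B, 0.205 mm/year × 33 years = 6.8 mm.

6.8 mm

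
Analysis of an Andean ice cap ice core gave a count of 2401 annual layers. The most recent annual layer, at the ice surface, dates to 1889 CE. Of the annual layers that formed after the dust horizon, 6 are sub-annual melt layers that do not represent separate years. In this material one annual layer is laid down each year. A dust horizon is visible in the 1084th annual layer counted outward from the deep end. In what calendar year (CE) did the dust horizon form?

The dust horizon sits at annual layer 1084 from the deep end, so 2401 − 1084 = 1317 annual layers formed after it.
Excluding 6 false annual layers: 1317 − 6 = 1311.
Counting back 1311 years from 1889 CE places the dust horizon in 1889 − 1311 = 578 CE.

578 CE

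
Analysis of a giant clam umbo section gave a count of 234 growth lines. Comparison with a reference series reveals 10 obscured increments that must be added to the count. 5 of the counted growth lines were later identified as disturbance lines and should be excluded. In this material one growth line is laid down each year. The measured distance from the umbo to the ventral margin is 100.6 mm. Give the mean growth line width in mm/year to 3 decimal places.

0.421 mm/year

True growth line count = 234 − 5 + 10 = 239.
Mean rate = 100.6 mm / 239 years ≈ 0.421 mm/year.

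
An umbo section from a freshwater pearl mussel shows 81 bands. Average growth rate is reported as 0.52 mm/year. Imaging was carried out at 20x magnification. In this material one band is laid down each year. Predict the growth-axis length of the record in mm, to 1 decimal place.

The record spans 81 years at 0.52 mm per year.
Predicted length = 0.52 mm/year × 81 years = 42.1 mm.

42.1 mm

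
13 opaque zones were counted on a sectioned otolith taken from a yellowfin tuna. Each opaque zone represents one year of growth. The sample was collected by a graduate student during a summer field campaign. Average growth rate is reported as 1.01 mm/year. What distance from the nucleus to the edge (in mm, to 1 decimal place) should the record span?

The record spans 13 years at 1.01 mm per year.
Length ≈ 1.01 × 13 = 13.1 mm.

13.1 mm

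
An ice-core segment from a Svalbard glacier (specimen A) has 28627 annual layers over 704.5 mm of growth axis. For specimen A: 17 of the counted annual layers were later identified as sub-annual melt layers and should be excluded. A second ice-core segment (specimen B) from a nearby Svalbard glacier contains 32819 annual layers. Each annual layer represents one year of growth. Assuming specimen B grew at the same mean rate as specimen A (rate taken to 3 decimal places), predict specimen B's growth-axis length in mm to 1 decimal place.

Specimen A: adjusted count: 28627 − 17 = 28610 annual layers.
A: Extension rate ≈ 704.5 / 28610 = 0.025 mm per year.
B's length ≈ 0.025 × 32819 = 820.5 mm.

820.5 mm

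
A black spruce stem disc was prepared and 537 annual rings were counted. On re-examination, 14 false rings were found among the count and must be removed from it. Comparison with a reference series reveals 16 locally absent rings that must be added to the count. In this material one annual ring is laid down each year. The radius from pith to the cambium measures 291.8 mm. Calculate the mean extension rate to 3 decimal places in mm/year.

Correcting the raw count gives 537 − 14 + 16 = 539 true annual rings.
291.8 mm over 539 years gives 291.8 / 539 ≈ 0.541 mm/year.

0.541 mm/year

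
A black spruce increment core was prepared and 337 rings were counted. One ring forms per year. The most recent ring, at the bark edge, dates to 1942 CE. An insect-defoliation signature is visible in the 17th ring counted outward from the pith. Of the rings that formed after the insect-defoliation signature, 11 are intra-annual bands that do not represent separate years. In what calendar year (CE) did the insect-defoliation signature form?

1633 CE

Between ring 17 and the bark edge there are 337 − 17 = 320 rings.
Removing the 11 false rings leaves 320 − 11 = 309 true rings beyond the insect-defoliation signature.
Counting back 309 years from 1942 CE places the insect-defoliation signature in 1942 − 309 = 1633 CE.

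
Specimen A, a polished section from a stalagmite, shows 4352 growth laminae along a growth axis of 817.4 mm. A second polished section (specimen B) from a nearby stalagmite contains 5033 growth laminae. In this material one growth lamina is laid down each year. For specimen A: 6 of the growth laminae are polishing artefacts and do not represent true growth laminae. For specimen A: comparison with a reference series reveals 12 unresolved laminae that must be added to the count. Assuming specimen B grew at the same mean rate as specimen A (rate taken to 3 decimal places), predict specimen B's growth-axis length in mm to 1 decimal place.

946.2 mm

Specimen A: true growth lamina count = 4352 − 6 + 12 = 4358.
A: Extension rate ≈ 817.4 / 4358 = 0.188 mm/yr.
B's length ≈ 0.188 × 5033 = 946.2 mm.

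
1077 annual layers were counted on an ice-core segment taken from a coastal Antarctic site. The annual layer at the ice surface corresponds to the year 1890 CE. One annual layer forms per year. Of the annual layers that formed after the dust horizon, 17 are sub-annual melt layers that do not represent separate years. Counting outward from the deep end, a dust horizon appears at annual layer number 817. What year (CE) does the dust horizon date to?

1647 CE

The dust horizon sits at annual layer 817 from the deep end, so 1077 − 817 = 260 annual layers formed after it.
Excluding 17 false annual layers: 260 − 17 = 243.
Counting back 243 years from 1890 CE places the dust horizon in 1890 − 243 = 1647 CE.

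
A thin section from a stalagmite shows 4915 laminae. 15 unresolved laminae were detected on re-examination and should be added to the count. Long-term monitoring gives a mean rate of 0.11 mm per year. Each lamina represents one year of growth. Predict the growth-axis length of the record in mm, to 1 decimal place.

542.3 mm

Adjusted count: 4915 + 15 = 4930 laminae.
Length ≈ 0.11 × 4930 = 542.3 mm.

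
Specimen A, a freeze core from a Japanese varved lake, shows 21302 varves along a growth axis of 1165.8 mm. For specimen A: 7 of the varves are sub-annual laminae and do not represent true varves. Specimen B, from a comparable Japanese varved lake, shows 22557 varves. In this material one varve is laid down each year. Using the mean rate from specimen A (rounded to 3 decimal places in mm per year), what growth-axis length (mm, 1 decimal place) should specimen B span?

Specimen A: correcting the raw count gives 21302 − 7 = 21295 true varves.
A: 1165.8 mm over 21295 years gives 1165.8 / 21295 ≈ 0.055 mm per year.
Length of B = 0.055 × 22557 = 1240.6 mm.

1240.6 mm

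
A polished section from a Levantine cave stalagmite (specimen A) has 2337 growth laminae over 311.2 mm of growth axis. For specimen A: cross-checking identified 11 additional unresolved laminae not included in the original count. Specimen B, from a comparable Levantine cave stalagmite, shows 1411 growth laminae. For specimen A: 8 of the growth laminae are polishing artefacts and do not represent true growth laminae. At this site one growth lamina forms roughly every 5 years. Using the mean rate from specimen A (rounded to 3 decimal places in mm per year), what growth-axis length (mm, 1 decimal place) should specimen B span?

190.5 mm

Specimen A: true growth lamina count = 2337 − 8 + 11 = 2340.
Specimen A: 2340 growth laminae at 5 years each span 2340 × 5 = 11700 years.
A: Extension rate ≈ 311.2 / 11700 = 0.027 mm/yr.
Specimen B: multiplying by 5 years per growth lamina: 1411 × 5 = 7055 years. For B, 0.027 mm/year × 7055 years = 190.5 mm.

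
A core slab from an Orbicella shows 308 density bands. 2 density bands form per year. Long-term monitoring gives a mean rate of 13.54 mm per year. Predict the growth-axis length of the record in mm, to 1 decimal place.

Dividing by 2 density bands per year: 308 / 2 = 154 years.
Predicted length = 13.54 mm/year × 154 years = 2085.2 mm.

2085.2 mm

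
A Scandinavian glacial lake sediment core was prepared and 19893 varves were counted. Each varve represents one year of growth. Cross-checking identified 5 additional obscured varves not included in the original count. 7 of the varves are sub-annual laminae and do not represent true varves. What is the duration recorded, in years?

True varve count = 19893 − 7 + 5 = 19891.
With a one-to-one varve periodicity this is 19891 years.

19891 years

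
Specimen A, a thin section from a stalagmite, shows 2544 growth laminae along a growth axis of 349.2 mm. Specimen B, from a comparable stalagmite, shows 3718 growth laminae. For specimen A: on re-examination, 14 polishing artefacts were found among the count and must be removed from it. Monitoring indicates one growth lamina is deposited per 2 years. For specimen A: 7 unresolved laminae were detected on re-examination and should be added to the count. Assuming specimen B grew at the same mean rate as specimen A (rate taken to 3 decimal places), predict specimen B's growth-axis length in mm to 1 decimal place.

Specimen A: adjusted count: 2544 − 14 + 7 = 2537 growth laminae.
Specimen A: multiplying by 2 years per growth lamina: 2537 × 2 = 5074 years.
A: 349.2 mm over 5074 years gives 349.2 / 5074 ≈ 0.069 mm/yr.
Specimen B: multiplying by 2 years per growth lamina: 3718 × 2 = 7436 years. Length of B = 0.069 × 7436 = 513.1 mm.

513.1 mm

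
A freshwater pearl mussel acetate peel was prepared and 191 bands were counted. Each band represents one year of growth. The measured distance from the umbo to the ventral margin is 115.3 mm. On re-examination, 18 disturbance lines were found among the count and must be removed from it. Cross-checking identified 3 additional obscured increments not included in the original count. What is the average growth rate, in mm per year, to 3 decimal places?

0.655 mm per year

Adjusted count: 191 − 18 + 3 = 176 bands.
Mean rate = 115.3 mm / 176 years ≈ 0.655 mm per year.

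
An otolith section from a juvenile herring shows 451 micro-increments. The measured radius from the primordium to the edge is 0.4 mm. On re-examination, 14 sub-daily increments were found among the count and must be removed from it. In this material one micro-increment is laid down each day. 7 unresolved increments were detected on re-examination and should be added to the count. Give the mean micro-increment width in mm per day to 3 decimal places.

0.001 mm per day

Adjusted count: 451 − 14 + 7 = 444 micro-increments.
Extension rate ≈ 0.4 / 444 = 0.001 mm per day.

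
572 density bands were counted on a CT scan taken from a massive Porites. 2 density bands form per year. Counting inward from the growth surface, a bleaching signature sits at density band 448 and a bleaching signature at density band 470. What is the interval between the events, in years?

470 − 448 = 22 density bands lie between the two events.
With 2 density bands per year, 22 / 2 = 11 years.

11 years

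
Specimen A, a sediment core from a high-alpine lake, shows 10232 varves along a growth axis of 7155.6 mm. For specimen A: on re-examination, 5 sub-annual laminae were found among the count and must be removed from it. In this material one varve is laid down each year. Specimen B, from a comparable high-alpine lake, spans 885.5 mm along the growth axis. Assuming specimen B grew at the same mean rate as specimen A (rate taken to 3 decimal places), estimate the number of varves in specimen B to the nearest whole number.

Specimen A: after corrections the count is 10232 − 5 = 10227 varves.
A: 7155.6 mm over 10227 years gives 7155.6 / 10227 ≈ 0.700 mm per year.
B spans 885.5 / 0.700 = 1265.00 years ≈ 1265 varves.

1265 varves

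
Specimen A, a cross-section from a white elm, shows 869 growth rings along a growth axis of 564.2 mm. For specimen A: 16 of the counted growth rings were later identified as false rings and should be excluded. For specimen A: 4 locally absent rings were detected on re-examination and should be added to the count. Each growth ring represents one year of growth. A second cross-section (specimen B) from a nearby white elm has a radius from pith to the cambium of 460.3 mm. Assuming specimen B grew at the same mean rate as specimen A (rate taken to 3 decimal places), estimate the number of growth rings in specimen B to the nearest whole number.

700 growth rings

Specimen A: adjusted count: 869 − 16 + 4 = 857 growth rings.
A: 564.2 mm over 857 years gives 564.2 / 857 ≈ 0.658 mm/year.
For B, 460.3 / 0.658 = 699.54 years ≈ 700 growth rings.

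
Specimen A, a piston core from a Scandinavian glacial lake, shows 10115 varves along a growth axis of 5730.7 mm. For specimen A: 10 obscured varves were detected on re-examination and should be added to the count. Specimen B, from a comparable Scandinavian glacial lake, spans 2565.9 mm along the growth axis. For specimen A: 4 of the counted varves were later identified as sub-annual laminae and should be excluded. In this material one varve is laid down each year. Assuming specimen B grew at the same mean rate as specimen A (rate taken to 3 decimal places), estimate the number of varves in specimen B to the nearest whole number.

Specimen A: adjusted count: 10115 − 4 + 10 = 10121 varves.
A: Mean rate = 5730.7 mm / 10121 years ≈ 0.566 mm/year.
Specimen B: 2565.9 mm / 0.566 mm per year = 4533.39 years ≈ 4533 varves.

4533 varves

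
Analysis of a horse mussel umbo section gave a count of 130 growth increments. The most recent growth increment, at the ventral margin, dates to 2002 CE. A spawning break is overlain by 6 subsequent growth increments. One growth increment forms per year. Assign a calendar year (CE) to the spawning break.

1996 CE

6 growth increments post-date the spawning break.
2002 − 6 = 1996 CE.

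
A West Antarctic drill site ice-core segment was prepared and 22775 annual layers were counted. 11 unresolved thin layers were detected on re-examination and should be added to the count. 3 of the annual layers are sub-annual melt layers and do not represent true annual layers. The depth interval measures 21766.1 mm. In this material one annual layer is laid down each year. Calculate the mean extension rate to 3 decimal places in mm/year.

After corrections the count is 22775 − 3 + 11 = 22783 annual layers.
21766.1 mm over 22783 years gives 21766.1 / 22783 ≈ 0.955 mm/year.

0.955 mm/year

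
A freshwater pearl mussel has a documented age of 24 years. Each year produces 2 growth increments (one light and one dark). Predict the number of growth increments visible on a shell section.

48 growth increments

Expected growth increments: 24 × 2 = 48.
So 48 growth increments should be present.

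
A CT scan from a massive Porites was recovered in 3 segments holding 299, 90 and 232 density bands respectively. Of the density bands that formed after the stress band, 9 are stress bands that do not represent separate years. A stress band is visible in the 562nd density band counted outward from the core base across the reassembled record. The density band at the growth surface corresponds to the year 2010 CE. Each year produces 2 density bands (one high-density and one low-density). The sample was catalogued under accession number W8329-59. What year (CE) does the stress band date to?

1985 CE

Total density bands = 299 + 90 + 232 = 621.
The stress band sits at density band 562 from the core base, so 621 − 562 = 59 density bands formed after it.
Removing the 9 false density bands leaves 59 − 9 = 50 true density bands beyond the stress band.
With 2 density bands per year, 50 / 2 = 25 years.
2010 − 25 = 1985 CE.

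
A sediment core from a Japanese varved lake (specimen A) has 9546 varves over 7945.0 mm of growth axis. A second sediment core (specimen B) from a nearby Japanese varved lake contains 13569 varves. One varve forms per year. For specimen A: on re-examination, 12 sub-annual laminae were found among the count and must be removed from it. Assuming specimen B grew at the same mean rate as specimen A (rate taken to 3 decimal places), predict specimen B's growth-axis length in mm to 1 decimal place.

11303.0 mm

Specimen A: correcting the raw count gives 9546 − 12 = 9534 true varves.
A: Extension rate ≈ 7945.0 / 9534 = 0.833 mm/yr.
B's length ≈ 0.833 × 13569 = 11303.0 mm.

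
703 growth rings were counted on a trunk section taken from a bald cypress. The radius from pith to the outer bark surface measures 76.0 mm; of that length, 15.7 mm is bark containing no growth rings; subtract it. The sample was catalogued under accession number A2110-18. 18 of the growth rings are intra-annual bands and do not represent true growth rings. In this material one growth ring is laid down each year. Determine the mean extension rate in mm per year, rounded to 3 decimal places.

0.088 mm per year

Correcting the raw count gives 703 − 18 = 685 true growth rings.
Net length = 76.0 − 15.7 = 60.3 mm.
60.3 mm over 685 years gives 60.3 / 685 ≈ 0.088 mm per year.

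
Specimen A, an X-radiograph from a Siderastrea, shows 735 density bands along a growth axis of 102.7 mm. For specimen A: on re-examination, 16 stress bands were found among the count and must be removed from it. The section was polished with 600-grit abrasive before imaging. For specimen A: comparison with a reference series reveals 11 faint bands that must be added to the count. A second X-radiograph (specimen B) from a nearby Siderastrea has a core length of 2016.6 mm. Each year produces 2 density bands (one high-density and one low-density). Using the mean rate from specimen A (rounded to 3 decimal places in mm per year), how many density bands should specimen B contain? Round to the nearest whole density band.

14353 density bands

Specimen A: adjusted count: 735 − 16 + 11 = 730 density bands.
Specimen A: 730 density bands at 2 per year is 730 / 2 = 365 years.
A: Extension rate ≈ 102.7 / 365 = 0.281 mm/year.
For B, 2016.6 / 0.281 = 7176.51 years; at 2 density bands per year that is 7176.51 × 2 ≈ 14353 density bands.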